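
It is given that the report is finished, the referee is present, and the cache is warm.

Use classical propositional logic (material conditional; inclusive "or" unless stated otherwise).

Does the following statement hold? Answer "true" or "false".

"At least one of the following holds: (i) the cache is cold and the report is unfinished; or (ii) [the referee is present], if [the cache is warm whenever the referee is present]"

true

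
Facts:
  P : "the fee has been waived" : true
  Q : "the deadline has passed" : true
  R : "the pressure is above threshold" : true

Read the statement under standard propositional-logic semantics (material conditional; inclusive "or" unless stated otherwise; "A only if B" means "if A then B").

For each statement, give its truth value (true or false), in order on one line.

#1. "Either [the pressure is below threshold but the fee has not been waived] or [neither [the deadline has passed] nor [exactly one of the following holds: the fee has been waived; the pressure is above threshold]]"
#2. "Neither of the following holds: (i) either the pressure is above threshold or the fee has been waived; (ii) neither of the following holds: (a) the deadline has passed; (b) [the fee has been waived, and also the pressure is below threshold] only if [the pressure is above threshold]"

#1 F; #2 F

#1: Formalization: (¬R ∧ ¬P) ∨ (Q ↓ (P ⊕ R))

¬R = ¬T = F
¬P = ¬T = F
¬R ∧ ¬P = F ∧ F = F
P ⊕ R = T ⊕ T = F
Q ↓ (P ⊕ R) = T ↓ F = F
(¬R ∧ ¬P) ∨ (Q ↓ (P ⊕ R)) = F ∨ F = F
Hence #1 is false.

#2: Formalization: (R ∨ P) ↓ (Q ↓ ((P ∧ ¬R) → R))

R ∨ P = T ∨ T = T
¬R = ¬T = F
P ∧ ¬R = T ∧ F = F
(P ∧ ¬R) → R = F → T = T
Q ↓ ((P ∧ ¬R) → R) = T ↓ T = F
(R ∨ P) ↓ (Q ↓ ((P ∧ ¬R) → R)) = T ↓ F = F
Thus #2 is false.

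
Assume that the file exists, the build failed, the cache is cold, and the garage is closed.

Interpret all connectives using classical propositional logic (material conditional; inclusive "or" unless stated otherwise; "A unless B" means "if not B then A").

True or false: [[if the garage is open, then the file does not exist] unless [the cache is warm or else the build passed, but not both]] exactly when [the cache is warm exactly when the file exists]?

Let S = "the garage is closed" (True), P = "the file exists" (True), R = "the cache is warm" (False), Q = "the build passed" (False).
Formalization: ((not S -> not P) or (R xor Q)) iff (R iff P)

not S = not True = False
not P = not True = False
not S -> not P = False -> False = True
R xor Q = False xor False = False
(not S -> not P) or (R xor Q) = True or False = True
R iff P = False iff True = False
((not S -> not P) or (R xor Q)) iff (R iff P) = True iff False = False

false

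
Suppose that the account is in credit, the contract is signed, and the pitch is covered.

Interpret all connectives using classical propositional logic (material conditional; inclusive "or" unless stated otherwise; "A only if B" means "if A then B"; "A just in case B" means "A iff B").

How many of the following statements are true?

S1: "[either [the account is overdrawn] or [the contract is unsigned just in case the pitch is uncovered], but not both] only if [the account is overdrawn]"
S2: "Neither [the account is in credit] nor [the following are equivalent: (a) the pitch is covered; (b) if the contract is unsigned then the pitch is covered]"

Let P = "the account is overdrawn" (F), W = "the contract is signed" (T), K = "the pitch is covered" (T).

S1: Parsed as (P xor (~W <-> ~K)) -> P

~W = ~T = F
~K = ~T = F
~W <-> ~K = F <-> F = T
P xor (~W <-> ~K) = F xor T = T
(P xor (~W <-> ~K)) -> P = T -> F = F
Hence S1 is false.

S2: Parsed as ~P nor (K <-> (~W -> K))

~P = ~F = T
~W = ~T = F
~W -> K = F -> T = T
K <-> (~W -> K) = T <-> T = T
~P nor (K <-> (~W -> K)) = T nor T = F
Hence S2 is false.

True statements: 0 (none).

0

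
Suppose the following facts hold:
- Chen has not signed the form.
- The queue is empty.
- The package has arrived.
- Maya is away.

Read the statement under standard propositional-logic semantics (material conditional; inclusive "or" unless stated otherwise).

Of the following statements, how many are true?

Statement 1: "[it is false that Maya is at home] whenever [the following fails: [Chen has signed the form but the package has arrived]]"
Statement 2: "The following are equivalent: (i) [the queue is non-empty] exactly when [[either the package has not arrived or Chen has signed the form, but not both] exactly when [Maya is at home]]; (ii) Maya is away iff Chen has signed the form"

2

Let G = "Chen has signed the form" (F), K = "the package has arrived" (T), W = "Maya is at home" (F), R = "the queue is empty" (T).

Statement 1: Parsed as ~(G & K) -> ~W

G & K = F & T = F
~(G & K) = ~F = T
~W = ~F = T
~(G & K) -> ~W = T -> T = T
Thus Statement 1 is true.

Statement 2: Parsed as (~R <-> ((~K xor G) <-> W)) <-> (~W <-> G)

~R = ~T = F
~K = ~T = F
~K xor G = F xor F = F
(~K xor G) <-> W = F <-> F = T
~R <-> ((~K xor G) <-> W) = F <-> T = F
~W = ~F = T
~W <-> G = T <-> F = F
(~R <-> ((~K xor G) <-> W)) <-> (~W <-> G) = F <-> F = T
Thus Statement 2 is true.

True statements: 2 (Statement 1, Statement 2).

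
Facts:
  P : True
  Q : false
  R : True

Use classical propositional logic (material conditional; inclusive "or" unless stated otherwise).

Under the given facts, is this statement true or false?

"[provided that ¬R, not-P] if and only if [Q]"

Parsed as (¬R → ¬P) ↔ Q

¬R = ¬T = F
¬P = ¬T = F
¬R → ¬P = F → F = T
(¬R → ¬P) ↔ Q = T ↔ F = F

false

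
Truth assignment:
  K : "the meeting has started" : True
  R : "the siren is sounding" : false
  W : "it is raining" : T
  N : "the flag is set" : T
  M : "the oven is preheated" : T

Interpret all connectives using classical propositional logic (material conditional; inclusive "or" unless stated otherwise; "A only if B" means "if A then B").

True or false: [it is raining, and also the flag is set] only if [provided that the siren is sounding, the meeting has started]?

The statement is true.

Values: W=True, N=True, R=False, K=True.
This is (W and N) -> (R -> K).

W and N = True and True = True
R -> K = False -> True = True
(W and N) -> (R -> K) = True -> True = True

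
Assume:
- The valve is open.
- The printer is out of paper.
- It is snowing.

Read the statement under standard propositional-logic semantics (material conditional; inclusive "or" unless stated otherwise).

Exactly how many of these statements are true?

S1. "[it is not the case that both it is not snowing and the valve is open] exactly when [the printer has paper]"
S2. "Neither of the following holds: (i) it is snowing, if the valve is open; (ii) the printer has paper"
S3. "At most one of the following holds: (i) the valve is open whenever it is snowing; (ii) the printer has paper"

1

Let R = "it is snowing" (T), P = "the valve is open" (T), Q = "the printer has paper" (F).

S1: Parsed as (~R nand P) <-> Q

~R = ~T = F
~R nand P = F nand T = T
(~R nand P) <-> Q = T <-> F = F
Hence S1 is false.

S2: Formalization: (P -> R) nor Q

P -> R = T -> T = T
(P -> R) nor Q = T nor F = F
So S2 is false.

S3: In symbols: (R -> P) nand Q

R -> P = T -> T = T
(R -> P) nand Q = T nand F = T
Thus S3 is true.

Count: 1.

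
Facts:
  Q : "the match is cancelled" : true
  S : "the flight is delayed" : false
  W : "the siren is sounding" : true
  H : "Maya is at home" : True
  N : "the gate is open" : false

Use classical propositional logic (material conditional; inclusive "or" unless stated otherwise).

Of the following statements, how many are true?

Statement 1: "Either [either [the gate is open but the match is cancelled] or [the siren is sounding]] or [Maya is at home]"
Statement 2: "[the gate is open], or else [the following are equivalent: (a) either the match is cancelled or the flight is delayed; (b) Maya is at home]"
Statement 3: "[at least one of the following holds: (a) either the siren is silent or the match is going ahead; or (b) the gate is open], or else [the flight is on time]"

Statement 1: This is ((N & Q) | W) | H.

N & Q = F & T = F
(N & Q) | W = F | T = T
((N & Q) | W) | H = T | T = T
So Statement 1 is true.

Statement 2: This is N | ((Q | S) <-> H).

Q | S = T | F = T
(Q | S) <-> H = T <-> T = T
N | ((Q | S) <-> H) = F | T = T
Hence Statement 2 is true.

Statement 3: Parsed as ((~W | ~Q) | N) | ~S

~W = ~T = F
~Q = ~T = F
~W | ~Q = F | F = F
(~W | ~Q) | N = F | F = F
~S = ~F = T
((~W | ~Q) | N) | ~S = F | T = T
So Statement 3 is true.

Count: 3.

3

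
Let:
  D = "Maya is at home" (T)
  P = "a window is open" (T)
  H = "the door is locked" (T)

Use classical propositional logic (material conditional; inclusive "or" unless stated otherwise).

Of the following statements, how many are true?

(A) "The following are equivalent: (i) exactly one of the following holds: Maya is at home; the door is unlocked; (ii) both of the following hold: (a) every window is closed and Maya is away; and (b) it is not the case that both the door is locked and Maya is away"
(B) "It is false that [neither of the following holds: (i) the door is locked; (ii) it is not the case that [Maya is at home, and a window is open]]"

1

(A): Parsed as (D ⊕ ¬H) ↔ ((¬P ∧ ¬D) ∧ (H ↑ ¬D))

¬H = ¬T = F
D ⊕ ¬H = T ⊕ F = T
¬P = ¬T = F
¬D = ¬T = F
¬P ∧ ¬D = F ∧ F = F
¬D = ¬T = F
H ↑ ¬D = T ↑ F = T
(¬P ∧ ¬D) ∧ (H ↑ ¬D) = F ∧ T = F
(D ⊕ ¬H) ↔ ((¬P ∧ ¬D) ∧ (H ↑ ¬D)) = T ↔ F = F
Thus (A) is false.

(B): In symbols: ¬(H ↓ ¬(D ∧ P))

D ∧ P = T ∧ T = T
¬(D ∧ P) = ¬T = F
H ↓ ¬(D ∧ P) = T ↓ F = F
¬(H ↓ ¬(D ∧ P)) = ¬F = T
Thus (B) is true.

1 of the 2 statements is true ((B)).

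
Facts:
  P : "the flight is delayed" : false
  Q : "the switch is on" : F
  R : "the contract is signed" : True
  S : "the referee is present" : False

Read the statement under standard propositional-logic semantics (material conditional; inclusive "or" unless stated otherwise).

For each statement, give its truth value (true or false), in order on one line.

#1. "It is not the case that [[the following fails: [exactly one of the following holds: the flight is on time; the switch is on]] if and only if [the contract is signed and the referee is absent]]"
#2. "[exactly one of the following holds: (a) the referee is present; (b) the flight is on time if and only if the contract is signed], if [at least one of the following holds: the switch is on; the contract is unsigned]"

#1 T; #2 T

#1: In symbols: ~(~(~P xor Q) <-> (R & ~S))

~P = ~F = T
~P xor Q = T xor F = T
~(~P xor Q) = ~T = F
~S = ~F = T
R & ~S = T & T = T
~(~P xor Q) <-> (R & ~S) = F <-> T = F
~(~(~P xor Q) <-> (R & ~S)) = ~F = T
Thus #1 is true.

#2: Formalization: (Q | ~R) -> (S xor (~P <-> R))

~R = ~T = F
Q | ~R = F | F = F
~P = ~F = T
~P <-> R = T <-> T = T
S xor (~P <-> R) = F xor T = T
(Q | ~R) -> (S xor (~P <-> R)) = F -> T = T
Hence #2 is true.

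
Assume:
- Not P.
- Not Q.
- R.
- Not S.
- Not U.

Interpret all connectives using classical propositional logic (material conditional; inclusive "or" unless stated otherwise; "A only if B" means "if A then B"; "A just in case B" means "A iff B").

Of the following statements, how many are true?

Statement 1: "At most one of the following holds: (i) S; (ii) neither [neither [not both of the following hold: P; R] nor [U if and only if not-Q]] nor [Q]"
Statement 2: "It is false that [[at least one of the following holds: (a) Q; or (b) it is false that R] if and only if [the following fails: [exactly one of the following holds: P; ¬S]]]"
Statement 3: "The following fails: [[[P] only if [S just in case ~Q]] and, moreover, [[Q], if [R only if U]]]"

1

Statement 1: In symbols: S ↑ (((P ↑ R) ↓ (U ↔ ¬Q)) ↓ Q)

P ↑ R = F ↑ T = T
¬Q = ¬F = T
U ↔ ¬Q = F ↔ T = F
(P ↑ R) ↓ (U ↔ ¬Q) = T ↓ F = F
((P ↑ R) ↓ (U ↔ ¬Q)) ↓ Q = F ↓ F = T
S ↑ (((P ↑ R) ↓ (U ↔ ¬Q)) ↓ Q) = F ↑ T = T
Hence Statement 1 is true.

Statement 2: Formalization: ¬((Q ∨ ¬R) ↔ ¬(P ⊕ ¬S))

¬R = ¬T = F
Q ∨ ¬R = F ∨ F = F
¬S = ¬F = T
P ⊕ ¬S = F ⊕ T = T
¬(P ⊕ ¬S) = ¬T = F
(Q ∨ ¬R) ↔ ¬(P ⊕ ¬S) = F ↔ F = T
¬((Q ∨ ¬R) ↔ ¬(P ⊕ ¬S)) = ¬T = F
Thus Statement 2 is false.

Statement 3: Formalization: ¬((P → (S ↔ ¬Q)) ∧ ((R → U) → Q))

¬Q = ¬F = T
S ↔ ¬Q = F ↔ T = F
P → (S ↔ ¬Q) = F → F = T
R → U = T → F = F
(R → U) → Q = F → F = T
(P → (S ↔ ¬Q)) ∧ ((R → U) → Q) = T ∧ T = T
¬((P → (S ↔ ¬Q)) ∧ ((R → U) → Q)) = ¬T = F
Thus Statement 3 is false.

True statements: 1.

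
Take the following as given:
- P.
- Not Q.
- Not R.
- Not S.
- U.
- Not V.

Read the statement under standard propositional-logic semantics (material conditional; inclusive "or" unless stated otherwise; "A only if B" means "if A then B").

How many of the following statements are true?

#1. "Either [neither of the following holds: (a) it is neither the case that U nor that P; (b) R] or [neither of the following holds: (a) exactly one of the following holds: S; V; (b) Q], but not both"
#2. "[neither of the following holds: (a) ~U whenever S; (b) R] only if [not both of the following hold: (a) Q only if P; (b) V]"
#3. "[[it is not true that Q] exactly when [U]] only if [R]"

1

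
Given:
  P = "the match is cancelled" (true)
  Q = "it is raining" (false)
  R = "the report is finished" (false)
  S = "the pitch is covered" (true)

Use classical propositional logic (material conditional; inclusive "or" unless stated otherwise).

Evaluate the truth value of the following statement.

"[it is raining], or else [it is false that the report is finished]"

Parsed as Q or not R

not R = not False = True
Q or not R = False or True = True

True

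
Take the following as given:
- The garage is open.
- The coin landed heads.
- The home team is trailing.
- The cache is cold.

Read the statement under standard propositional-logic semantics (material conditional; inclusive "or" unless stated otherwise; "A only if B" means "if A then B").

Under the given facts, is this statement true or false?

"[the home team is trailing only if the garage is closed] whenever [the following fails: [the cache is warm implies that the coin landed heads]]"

Let S = "the cache is warm" (F), Q = "the coin landed heads" (T), R = "the home team is leading" (F), P = "the garage is closed" (F).
Formalization: ~(S -> Q) -> (~R -> P)

S -> Q = F -> T = T
~(S -> Q) = ~T = F
~R = ~F = T
~R -> P = T -> F = F
~(S -> Q) -> (~R -> P) = F -> F = T

True.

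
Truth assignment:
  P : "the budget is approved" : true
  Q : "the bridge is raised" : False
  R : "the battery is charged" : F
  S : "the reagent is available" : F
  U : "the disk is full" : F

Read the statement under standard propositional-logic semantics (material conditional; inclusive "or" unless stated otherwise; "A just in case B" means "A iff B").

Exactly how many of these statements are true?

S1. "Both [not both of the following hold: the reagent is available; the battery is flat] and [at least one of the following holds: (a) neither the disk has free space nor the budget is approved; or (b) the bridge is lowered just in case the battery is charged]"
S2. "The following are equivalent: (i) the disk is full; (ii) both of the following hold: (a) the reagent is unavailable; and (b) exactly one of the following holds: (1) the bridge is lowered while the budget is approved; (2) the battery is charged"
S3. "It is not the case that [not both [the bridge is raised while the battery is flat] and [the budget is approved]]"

0

S1: Parsed as (S nand ~R) & ((~U nor P) | (~Q <-> R))

~R = ~F = T
S nand ~R = F nand T = T
~U = ~F = T
~U nor P = T nor T = F
~Q = ~F = T
~Q <-> R = T <-> F = F
(~U nor P) | (~Q <-> R) = F | F = F
(S nand ~R) & ((~U nor P) | (~Q <-> R)) = T & F = F
Thus S1 is false.

S2: This is U <-> (~S & ((~Q & P) xor R)).

~S = ~F = T
~Q = ~F = T
~Q & P = T & T = T
(~Q & P) xor R = T xor F = T
~S & ((~Q & P) xor R) = T & T = T
U <-> (~S & ((~Q & P) xor R)) = F <-> T = F
Hence S2 is false.

S3: Parsed as ~((Q & ~R) nand P)

~R = ~F = T
Q & ~R = F & T = F
(Q & ~R) nand P = F nand T = T
~((Q & ~R) nand P) = ~T = F
So S3 is false.

0 of the 3 statements are true (none).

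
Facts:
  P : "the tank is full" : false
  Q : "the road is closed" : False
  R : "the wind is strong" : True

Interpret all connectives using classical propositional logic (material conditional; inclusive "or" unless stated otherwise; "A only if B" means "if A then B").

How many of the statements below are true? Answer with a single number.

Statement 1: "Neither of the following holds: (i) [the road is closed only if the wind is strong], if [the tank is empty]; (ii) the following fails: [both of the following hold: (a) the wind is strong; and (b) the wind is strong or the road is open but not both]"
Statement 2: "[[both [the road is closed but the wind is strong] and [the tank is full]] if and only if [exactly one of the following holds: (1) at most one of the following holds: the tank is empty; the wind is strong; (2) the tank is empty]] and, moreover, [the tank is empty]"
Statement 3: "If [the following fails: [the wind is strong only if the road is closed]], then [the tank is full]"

Statement 1: In symbols: (¬P → (Q → R)) ↓ ¬(R ∧ (R ⊕ ¬Q))

¬P = ¬F = T
Q → R = F → T = T
¬P → (Q → R) = T → T = T
¬Q = ¬F = T
R ⊕ ¬Q = T ⊕ T = F
R ∧ (R ⊕ ¬Q) = T ∧ F = F
¬(R ∧ (R ⊕ ¬Q)) = ¬F = T
(¬P → (Q → R)) ↓ ¬(R ∧ (R ⊕ ¬Q)) = T ↓ T = F
So Statement 1 is false.

Statement 2: Parsed as (((Q ∧ R) ∧ P) ↔ ((¬P ↑ R) ⊕ ¬P)) ∧ ¬P

Q ∧ R = F ∧ T = F
(Q ∧ R) ∧ P = F ∧ F = F
¬P = ¬F = T
¬P ↑ R = T ↑ T = F
¬P = ¬F = T
(¬P ↑ R) ⊕ ¬P = F ⊕ T = T
((Q ∧ R) ∧ P) ↔ ((¬P ↑ R) ⊕ ¬P) = F ↔ T = F
¬P = ¬F = T
(((Q ∧ R) ∧ P) ↔ ((¬P ↑ R) ⊕ ¬P)) ∧ ¬P = F ∧ T = F
Hence Statement 2 is false.

Statement 3: Formalization: ¬(R → Q) → P

R → Q = T → F = F
¬(R → Q) = ¬F = T
¬(R → Q) → P = T → F = F
So Statement 3 is false.

True statements: 0 (none).

0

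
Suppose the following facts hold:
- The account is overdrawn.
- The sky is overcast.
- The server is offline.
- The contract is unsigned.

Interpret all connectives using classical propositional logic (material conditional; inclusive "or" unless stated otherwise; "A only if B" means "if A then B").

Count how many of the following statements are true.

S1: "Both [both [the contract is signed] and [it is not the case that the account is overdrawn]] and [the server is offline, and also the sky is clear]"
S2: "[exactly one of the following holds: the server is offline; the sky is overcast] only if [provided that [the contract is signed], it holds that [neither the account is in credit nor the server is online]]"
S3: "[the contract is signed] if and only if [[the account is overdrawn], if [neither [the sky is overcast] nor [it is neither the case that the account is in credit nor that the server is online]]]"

1

Let D = "the contract is signed" (F), H = "the account is overdrawn" (T), S = "the server is online" (F), U = "the sky is overcast" (T).

S1: In symbols: (D ∧ ¬H) ∧ (¬S ∧ ¬U)

¬H = ¬T = F
D ∧ ¬H = F ∧ F = F
¬S = ¬F = T
¬U = ¬T = F
¬S ∧ ¬U = T ∧ F = F
(D ∧ ¬H) ∧ (¬S ∧ ¬U) = F ∧ F = F
So S1 is false.

S2: This is (¬S ⊕ U) → (D → (¬H ↓ S)).

¬S = ¬F = T
¬S ⊕ U = T ⊕ T = F
¬H = ¬T = F
¬H ↓ S = F ↓ F = T
D → (¬H ↓ S) = F → T = T
(¬S ⊕ U) → (D → (¬H ↓ S)) = F → T = T
So S2 is true.

S3: Parsed as D ↔ ((U ↓ (¬H ↓ S)) → H)

¬H = ¬T = F
¬H ↓ S = F ↓ F = T
U ↓ (¬H ↓ S) = T ↓ T = F
(U ↓ (¬H ↓ S)) → H = F → T = T
D ↔ ((U ↓ (¬H ↓ S)) → H) = F ↔ T = F
Thus S3 is false.

1 of the 3 statements is true (S2).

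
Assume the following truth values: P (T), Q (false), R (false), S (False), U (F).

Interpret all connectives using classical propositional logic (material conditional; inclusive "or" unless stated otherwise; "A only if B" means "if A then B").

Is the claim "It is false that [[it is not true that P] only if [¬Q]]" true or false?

False.

Parsed as ¬(¬P → ¬Q)

¬P = ¬T = F
¬Q = ¬F = T
¬P → ¬Q = F → T = T
¬(¬P → ¬Q) = ¬T = F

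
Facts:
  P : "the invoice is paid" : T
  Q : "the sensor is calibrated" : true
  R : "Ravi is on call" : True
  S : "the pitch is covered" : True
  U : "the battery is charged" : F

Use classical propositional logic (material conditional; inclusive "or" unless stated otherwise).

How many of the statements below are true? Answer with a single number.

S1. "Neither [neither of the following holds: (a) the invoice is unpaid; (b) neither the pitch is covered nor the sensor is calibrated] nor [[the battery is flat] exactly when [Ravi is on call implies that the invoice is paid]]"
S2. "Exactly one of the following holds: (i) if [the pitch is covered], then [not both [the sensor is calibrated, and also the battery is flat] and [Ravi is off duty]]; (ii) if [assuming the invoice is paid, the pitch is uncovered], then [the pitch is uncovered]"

0

S1: Parsed as (not P nor (S nor Q)) nor (not U iff (R -> P))

not P = not True = False
S nor Q = True nor True = False
not P nor (S nor Q) = False nor False = True
not U = not False = True
R -> P = True -> True = True
not U iff (R -> P) = True iff True = True
(not P nor (S nor Q)) nor (not U iff (R -> P)) = True nor True = False
Thus S1 is false.

S2: This is (S -> ((Q and not U) nand not R)) xor ((P -> not S) -> not S).

not U = not False = True
Q and not U = True and True = True
not R = not True = False
(Q and not U) nand not R = True nand False = True
S -> ((Q and not U) nand not R) = True -> True = True
not S = not True = False
P -> not S = True -> False = False
not S = not True = False
(P -> not S) -> not S = False -> False = True
(S -> ((Q and not U) nand not R)) xor ((P -> not S) -> not S) = True xor True = False
Thus S2 is false.

True statements: 0 (none).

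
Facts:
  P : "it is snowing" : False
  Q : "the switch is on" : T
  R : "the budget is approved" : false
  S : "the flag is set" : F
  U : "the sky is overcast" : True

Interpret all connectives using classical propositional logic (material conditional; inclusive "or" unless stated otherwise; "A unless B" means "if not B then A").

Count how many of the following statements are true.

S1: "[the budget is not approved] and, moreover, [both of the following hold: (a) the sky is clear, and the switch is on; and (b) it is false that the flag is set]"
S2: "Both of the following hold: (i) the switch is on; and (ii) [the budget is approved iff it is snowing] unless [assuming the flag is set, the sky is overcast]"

S1: In symbols: ~R & ((~U & Q) & ~S)

~R = ~F = T
~U = ~T = F
~U & Q = F & T = F
~S = ~F = T
(~U & Q) & ~S = F & T = F
~R & ((~U & Q) & ~S) = T & F = F
So S1 is false.

S2: Parsed as Q & ((R <-> P) | (S -> U))

R <-> P = F <-> F = T
S -> U = F -> T = T
(R <-> P) | (S -> U) = T | T = T
Q & ((R <-> P) | (S -> U)) = T & T = T
Thus S2 is true.

True statements: 1 (S2).

1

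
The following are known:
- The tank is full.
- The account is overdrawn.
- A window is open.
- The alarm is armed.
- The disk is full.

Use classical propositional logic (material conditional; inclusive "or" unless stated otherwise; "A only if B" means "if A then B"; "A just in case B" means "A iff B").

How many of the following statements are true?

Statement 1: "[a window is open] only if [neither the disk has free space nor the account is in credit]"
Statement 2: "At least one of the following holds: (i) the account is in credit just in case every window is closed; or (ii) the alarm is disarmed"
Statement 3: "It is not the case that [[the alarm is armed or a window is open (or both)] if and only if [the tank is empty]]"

3

Let G = "a window is open" (True), U = "the disk is full" (True), L = "the account is overdrawn" (True), D = "the alarm is armed" (True), W = "the tank is full" (True).

Statement 1: This is G -> (not U nor not L).

not U = not True = False
not L = not True = False
not U nor not L = False nor False = True
G -> (not U nor not L) = True -> True = True
Hence Statement 1 is true.

Statement 2: Formalization: (not L iff not G) or not D

not L = not True = False
not G = not True = False
not L iff not G = False iff False = True
not D = not True = False
(not L iff not G) or not D = True or False = True
Hence Statement 2 is true.

Statement 3: This is not ((D or G) iff not W).

D or G = True or True = True
not W = not True = False
(D or G) iff not W = True iff False = False
not ((D or G) iff not W) = not False = True
Thus Statement 3 is true.

True statements: 3 (Statement 1, Statement 2, Statement 3).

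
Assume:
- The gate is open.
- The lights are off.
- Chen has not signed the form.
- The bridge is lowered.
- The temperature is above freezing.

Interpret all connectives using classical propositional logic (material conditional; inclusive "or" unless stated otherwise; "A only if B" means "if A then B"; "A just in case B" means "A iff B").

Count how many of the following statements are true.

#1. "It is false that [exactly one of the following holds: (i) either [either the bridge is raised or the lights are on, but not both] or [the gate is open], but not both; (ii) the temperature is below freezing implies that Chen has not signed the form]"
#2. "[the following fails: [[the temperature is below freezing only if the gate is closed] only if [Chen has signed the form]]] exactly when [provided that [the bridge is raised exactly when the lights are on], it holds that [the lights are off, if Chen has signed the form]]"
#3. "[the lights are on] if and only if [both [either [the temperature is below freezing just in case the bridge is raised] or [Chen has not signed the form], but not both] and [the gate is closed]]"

Let S = "the bridge is raised" (F), Q = "the lights are on" (F), P = "the gate is open" (T), U = "the temperature is below freezing" (F), R = "Chen has signed the form" (F).

#1: In symbols: ¬(((S ⊕ Q) ⊕ P) ⊕ (U → ¬R))

S ⊕ Q = F ⊕ F = F
(S ⊕ Q) ⊕ P = F ⊕ T = T
¬R = ¬F = T
U → ¬R = F → T = T
((S ⊕ Q) ⊕ P) ⊕ (U → ¬R) = T ⊕ T = F
¬(((S ⊕ Q) ⊕ P) ⊕ (U → ¬R)) = ¬F = T
Thus #1 is true.

#2: Parsed as ¬((U → ¬P) → R) ↔ ((S ↔ Q) → (R → ¬Q))

¬P = ¬T = F
U → ¬P = F → F = T
(U → ¬P) → R = T → F = F
¬((U → ¬P) → R) = ¬F = T
S ↔ Q = F ↔ F = T
¬Q = ¬F = T
R → ¬Q = F → T = T
(S ↔ Q) → (R → ¬Q) = T → T = T
¬((U → ¬P) → R) ↔ ((S ↔ Q) → (R → ¬Q)) = T ↔ T = T
Thus #2 is true.

#3: Formalization: Q ↔ (((U ↔ S) ⊕ ¬R) ∧ ¬P)

U ↔ S = F ↔ F = T
¬R = ¬F = T
(U ↔ S) ⊕ ¬R = T ⊕ T = F
¬P = ¬T = F
((U ↔ S) ⊕ ¬R) ∧ ¬P = F ∧ F = F
Q ↔ (((U ↔ S) ⊕ ¬R) ∧ ¬P) = F ↔ F = T
Hence #3 is true.

Count: 3.

3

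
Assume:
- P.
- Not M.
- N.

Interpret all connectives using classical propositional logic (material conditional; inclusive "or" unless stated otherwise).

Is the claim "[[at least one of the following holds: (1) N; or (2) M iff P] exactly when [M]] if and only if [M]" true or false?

In symbols: ((N ∨ (M ↔ P)) ↔ M) ↔ M

M ↔ P = F ↔ T = F
N ∨ (M ↔ P) = T ∨ F = T
(N ∨ (M ↔ P)) ↔ M = T ↔ F = F
((N ∨ (M ↔ P)) ↔ M) ↔ M = F ↔ F = T

The statement is true.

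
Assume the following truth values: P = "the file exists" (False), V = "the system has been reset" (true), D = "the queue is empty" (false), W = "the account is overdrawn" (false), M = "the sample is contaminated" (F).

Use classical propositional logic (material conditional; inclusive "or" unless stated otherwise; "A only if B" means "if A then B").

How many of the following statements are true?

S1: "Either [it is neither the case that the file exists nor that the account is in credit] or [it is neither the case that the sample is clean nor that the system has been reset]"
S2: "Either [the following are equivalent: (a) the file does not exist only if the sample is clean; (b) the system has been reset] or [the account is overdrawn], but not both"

1

S1: Formalization: (P nor ~W) | (~M nor V)

~W = ~F = T
P nor ~W = F nor T = F
~M = ~F = T
~M nor V = T nor T = F
(P nor ~W) | (~M nor V) = F | F = F
So S1 is false.

S2: Formalization: ((~P -> ~M) <-> V) xor W

~P = ~F = T
~M = ~F = T
~P -> ~M = T -> T = T
(~P -> ~M) <-> V = T <-> T = T
((~P -> ~M) <-> V) xor W = T xor F = T
So S2 is true.

1 of the 2 statements is true.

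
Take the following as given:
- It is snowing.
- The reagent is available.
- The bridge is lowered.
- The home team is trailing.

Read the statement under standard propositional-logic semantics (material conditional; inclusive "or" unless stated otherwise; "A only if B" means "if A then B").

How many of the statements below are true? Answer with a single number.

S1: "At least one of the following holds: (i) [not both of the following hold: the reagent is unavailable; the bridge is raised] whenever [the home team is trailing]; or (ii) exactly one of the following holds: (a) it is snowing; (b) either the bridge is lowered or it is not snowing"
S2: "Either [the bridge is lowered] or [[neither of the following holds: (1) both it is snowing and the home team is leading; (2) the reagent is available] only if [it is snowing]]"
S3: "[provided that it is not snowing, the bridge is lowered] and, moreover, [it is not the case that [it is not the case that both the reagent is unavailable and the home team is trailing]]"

2

Let G = "the home team is leading" (F), R = "the reagent is available" (T), M = "the bridge is raised" (F), N = "it is snowing" (T).

S1: Parsed as (~G -> (~R nand M)) | (N xor (~M | ~N))

~G = ~F = T
~R = ~T = F
~R nand M = F nand F = T
~G -> (~R nand M) = T -> T = T
~M = ~F = T
~N = ~T = F
~M | ~N = T | F = T
N xor (~M | ~N) = T xor T = F
(~G -> (~R nand M)) | (N xor (~M | ~N)) = T | F = T
So S1 is true.

S2: Parsed as ~M | (((N & G) nor R) -> N)

~M = ~F = T
N & G = T & F = F
(N & G) nor R = F nor T = F
((N & G) nor R) -> N = F -> T = T
~M | (((N & G) nor R) -> N) = T | T = T
So S2 is true.

S3: This is (~N -> ~M) & ~(~R nand ~G).

~N = ~T = F
~M = ~F = T
~N -> ~M = F -> T = T
~R = ~T = F
~G = ~F = T
~R nand ~G = F nand T = T
~(~R nand ~G) = ~T = F
(~N -> ~M) & ~(~R nand ~G) = T & F = F
So S3 is false.

True statements: 2.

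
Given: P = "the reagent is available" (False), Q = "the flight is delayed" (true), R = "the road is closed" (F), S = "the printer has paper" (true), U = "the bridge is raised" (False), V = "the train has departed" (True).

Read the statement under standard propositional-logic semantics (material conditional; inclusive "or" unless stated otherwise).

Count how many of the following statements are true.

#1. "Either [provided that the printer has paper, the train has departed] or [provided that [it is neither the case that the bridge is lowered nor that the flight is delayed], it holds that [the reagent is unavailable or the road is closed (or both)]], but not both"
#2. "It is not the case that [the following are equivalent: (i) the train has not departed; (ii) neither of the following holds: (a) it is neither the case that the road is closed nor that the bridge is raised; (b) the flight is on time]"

#1: Parsed as (S → V) ⊕ ((¬U ↓ Q) → (¬P ∨ R))

S → V = T → T = T
¬U = ¬F = T
¬U ↓ Q = T ↓ T = F
¬P = ¬F = T
¬P ∨ R = T ∨ F = T
(¬U ↓ Q) → (¬P ∨ R) = F → T = T
(S → V) ⊕ ((¬U ↓ Q) → (¬P ∨ R)) = T ⊕ T = F
Thus #1 is false.

#2: In symbols: ¬(¬V ↔ ((R ↓ U) ↓ ¬Q))

¬V = ¬T = F
R ↓ U = F ↓ F = T
¬Q = ¬T = F
(R ↓ U) ↓ ¬Q = T ↓ F = F
¬V ↔ ((R ↓ U) ↓ ¬Q) = F ↔ F = T
¬(¬V ↔ ((R ↓ U) ↓ ¬Q)) = ¬T = F
Hence #2 is false.

True statements: 0 (none).

0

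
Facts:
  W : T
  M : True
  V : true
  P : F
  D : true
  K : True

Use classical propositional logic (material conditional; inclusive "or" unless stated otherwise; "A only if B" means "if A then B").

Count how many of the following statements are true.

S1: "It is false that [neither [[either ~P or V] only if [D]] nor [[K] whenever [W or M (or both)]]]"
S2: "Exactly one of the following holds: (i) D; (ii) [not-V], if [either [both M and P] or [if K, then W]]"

S1: This is ~(((~P | V) -> D) nor ((W | M) -> K)).

~P = ~F = T
~P | V = T | T = T
(~P | V) -> D = T -> T = T
W | M = T | T = T
(W | M) -> K = T -> T = T
((~P | V) -> D) nor ((W | M) -> K) = T nor T = F
~(((~P | V) -> D) nor ((W | M) -> K)) = ~F = T
So S1 is true.

S2: This is D xor (((M & P) | (K -> W)) -> ~V).

M & P = T & F = F
K -> W = T -> T = T
(M & P) | (K -> W) = F | T = T
~V = ~T = F
((M & P) | (K -> W)) -> ~V = T -> F = F
D xor (((M & P) | (K -> W)) -> ~V) = T xor F = T
Thus S2 is true.

Count: 2.

2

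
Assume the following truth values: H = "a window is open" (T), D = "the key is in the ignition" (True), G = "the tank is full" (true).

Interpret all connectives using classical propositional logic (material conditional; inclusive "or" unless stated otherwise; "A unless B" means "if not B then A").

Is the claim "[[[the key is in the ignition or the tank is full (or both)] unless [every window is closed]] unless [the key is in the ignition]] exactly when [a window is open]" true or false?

Values: D=T, G=T, H=T.
Parsed as (((D | G) | ~H) | D) <-> H

D | G = T | T = T
~H = ~T = F
(D | G) | ~H = T | F = T
((D | G) | ~H) | D = T | T = T
(((D | G) | ~H) | D) <-> H = T <-> T = T

True.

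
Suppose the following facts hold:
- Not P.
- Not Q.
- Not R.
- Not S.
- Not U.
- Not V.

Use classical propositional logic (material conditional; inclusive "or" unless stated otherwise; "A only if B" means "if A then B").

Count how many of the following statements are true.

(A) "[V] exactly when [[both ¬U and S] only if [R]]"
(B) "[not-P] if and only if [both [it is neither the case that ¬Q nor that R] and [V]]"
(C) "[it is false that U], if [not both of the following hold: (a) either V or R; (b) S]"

1

(A): In symbols: V iff ((not U and S) -> R)

not U = not False = True
not U and S = True and False = False
(not U and S) -> R = False -> False = True
V iff ((not U and S) -> R) = False iff True = False
Hence (A) is false.

(B): Formalization: not P iff ((not Q nor R) and V)

not P = not False = True
not Q = not False = True
not Q nor R = True nor False = False
(not Q nor R) and V = False and False = False
not P iff ((not Q nor R) and V) = True iff False = False
Thus (B) is false.

(C): Formalization: ((V or R) nand S) -> not U

V or R = False or False = False
(V or R) nand S = False nand False = True
not U = not False = True
((V or R) nand S) -> not U = True -> True = True
Thus (C) is true.

True statements: 1 ((C)).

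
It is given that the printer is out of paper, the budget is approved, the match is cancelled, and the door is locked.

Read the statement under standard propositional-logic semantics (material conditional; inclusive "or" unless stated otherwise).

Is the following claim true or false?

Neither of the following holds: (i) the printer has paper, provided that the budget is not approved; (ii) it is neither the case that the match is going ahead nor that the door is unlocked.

false

Let N = "the budget is approved" (T), Q = "the printer has paper" (F), S = "the match is cancelled" (T), L = "the door is locked" (T).
Parsed as (¬N → Q) ↓ (¬S ↓ ¬L)

¬N = ¬T = F
¬N → Q = F → F = T
¬S = ¬T = F
¬L = ¬T = F
¬S ↓ ¬L = F ↓ F = T
(¬N → Q) ↓ (¬S ↓ ¬L) = T ↓ T = F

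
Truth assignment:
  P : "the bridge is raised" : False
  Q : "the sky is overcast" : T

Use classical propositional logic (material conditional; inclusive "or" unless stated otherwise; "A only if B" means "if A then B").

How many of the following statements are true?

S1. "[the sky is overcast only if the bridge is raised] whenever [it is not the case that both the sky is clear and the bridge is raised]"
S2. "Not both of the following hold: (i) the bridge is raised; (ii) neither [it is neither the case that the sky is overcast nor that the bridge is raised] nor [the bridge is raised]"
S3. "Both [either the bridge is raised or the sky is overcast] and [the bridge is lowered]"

S1: This is (¬Q ↑ P) → (Q → P).

¬Q = ¬T = F
¬Q ↑ P = F ↑ F = T
Q → P = T → F = F
(¬Q ↑ P) → (Q → P) = T → F = F
Hence S1 is false.

S2: This is P ↑ ((Q ↓ P) ↓ P).

Q ↓ P = T ↓ F = F
(Q ↓ P) ↓ P = F ↓ F = T
P ↑ ((Q ↓ P) ↓ P) = F ↑ T = T
Hence S2 is true.

S3: In symbols: (P ∨ Q) ∧ ¬P

P ∨ Q = F ∨ T = T
¬P = ¬F = T
(P ∨ Q) ∧ ¬P = T ∧ T = T
So S3 is true.

Count: 2.

2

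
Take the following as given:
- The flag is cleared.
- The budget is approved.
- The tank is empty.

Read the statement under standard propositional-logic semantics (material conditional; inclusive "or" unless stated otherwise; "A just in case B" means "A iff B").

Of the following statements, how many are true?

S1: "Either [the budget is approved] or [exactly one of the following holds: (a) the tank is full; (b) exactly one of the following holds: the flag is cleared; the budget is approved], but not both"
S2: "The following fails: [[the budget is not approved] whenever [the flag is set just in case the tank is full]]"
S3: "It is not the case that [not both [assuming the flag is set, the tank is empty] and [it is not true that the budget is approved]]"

Let P = "the budget is approved" (T), N = "the tank is full" (F), V = "the flag is set" (F).

S1: In symbols: P xor (N xor (~V xor P))

~V = ~F = T
~V xor P = T xor T = F
N xor (~V xor P) = F xor F = F
P xor (N xor (~V xor P)) = T xor F = T
Hence S1 is true.

S2: Parsed as ~((V <-> N) -> ~P)

V <-> N = F <-> F = T
~P = ~T = F
(V <-> N) -> ~P = T -> F = F
~((V <-> N) -> ~P) = ~F = T
Hence S2 is true.

S3: Parsed as ~((V -> ~N) nand ~P)

~N = ~F = T
V -> ~N = F -> T = T
~P = ~T = F
(V -> ~N) nand ~P = T nand F = T
~((V -> ~N) nand ~P) = ~T = F
Thus S3 is false.

2 of the 3 statements are true (S1, S2).

2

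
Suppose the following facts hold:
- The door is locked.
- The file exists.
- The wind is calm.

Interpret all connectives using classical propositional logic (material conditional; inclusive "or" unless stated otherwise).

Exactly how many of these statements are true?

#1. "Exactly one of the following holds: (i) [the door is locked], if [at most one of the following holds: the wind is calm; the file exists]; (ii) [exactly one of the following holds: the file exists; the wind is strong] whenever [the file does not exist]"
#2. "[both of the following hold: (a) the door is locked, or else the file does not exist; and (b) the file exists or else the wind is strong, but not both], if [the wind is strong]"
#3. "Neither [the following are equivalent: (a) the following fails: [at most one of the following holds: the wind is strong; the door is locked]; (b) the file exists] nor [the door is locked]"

Let R = "the wind is strong" (False), Q = "the file exists" (True), P = "the door is locked" (True).

#1: Formalization: ((not R nand Q) -> P) xor (not Q -> (Q xor R))

not R = not False = True
not R nand Q = True nand True = False
(not R nand Q) -> P = False -> True = True
not Q = not True = False
Q xor R = True xor False = True
not Q -> (Q xor R) = False -> True = True
((not R nand Q) -> P) xor (not Q -> (Q xor R)) = True xor True = False
Thus #1 is false.

#2: Formalization: R -> ((P or not Q) and (Q xor R))

not Q = not True = False
P or not Q = True or False = True
Q xor R = True xor False = True
(P or not Q) and (Q xor R) = True and True = True
R -> ((P or not Q) and (Q xor R)) = False -> True = True
Hence #2 is true.

#3: Formalization: (not (R nand P) iff Q) nor P

R nand P = False nand True = True
not (R nand P) = not True = False
not (R nand P) iff Q = False iff True = False
(not (R nand P) iff Q) nor P = False nor True = False
So #3 is false.

1 of the 3 statements is true.

1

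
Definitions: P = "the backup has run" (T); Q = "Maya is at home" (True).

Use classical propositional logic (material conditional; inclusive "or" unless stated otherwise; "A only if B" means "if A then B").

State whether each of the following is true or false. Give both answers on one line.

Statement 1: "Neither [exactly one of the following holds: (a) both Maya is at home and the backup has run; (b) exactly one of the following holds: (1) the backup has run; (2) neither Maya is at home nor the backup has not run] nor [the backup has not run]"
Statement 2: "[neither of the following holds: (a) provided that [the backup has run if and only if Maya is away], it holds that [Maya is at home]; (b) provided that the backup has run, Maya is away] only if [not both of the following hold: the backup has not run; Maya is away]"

Statement 1: Parsed as ((Q ∧ P) ⊕ (P ⊕ (Q ↓ ¬P))) ↓ ¬P

Q ∧ P = T ∧ T = T
¬P = ¬T = F
Q ↓ ¬P = T ↓ F = F
P ⊕ (Q ↓ ¬P) = T ⊕ F = T
(Q ∧ P) ⊕ (P ⊕ (Q ↓ ¬P)) = T ⊕ T = F
¬P = ¬T = F
((Q ∧ P) ⊕ (P ⊕ (Q ↓ ¬P))) ↓ ¬P = F ↓ F = T
Hence Statement 1 is true.

Statement 2: Formalization: (((P ↔ ¬Q) → Q) ↓ (P → ¬Q)) → (¬P ↑ ¬Q)

¬Q = ¬T = F
P ↔ ¬Q = T ↔ F = F
(P ↔ ¬Q) → Q = F → T = T
¬Q = ¬T = F
P → ¬Q = T → F = F
((P ↔ ¬Q) → Q) ↓ (P → ¬Q) = T ↓ F = F
¬P = ¬T = F
¬Q = ¬T = F
¬P ↑ ¬Q = F ↑ F = T
(((P ↔ ¬Q) → Q) ↓ (P → ¬Q)) → (¬P ↑ ¬Q) = F → T = T
Thus Statement 2 is true.

Statement 1 T / Statement 2 T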